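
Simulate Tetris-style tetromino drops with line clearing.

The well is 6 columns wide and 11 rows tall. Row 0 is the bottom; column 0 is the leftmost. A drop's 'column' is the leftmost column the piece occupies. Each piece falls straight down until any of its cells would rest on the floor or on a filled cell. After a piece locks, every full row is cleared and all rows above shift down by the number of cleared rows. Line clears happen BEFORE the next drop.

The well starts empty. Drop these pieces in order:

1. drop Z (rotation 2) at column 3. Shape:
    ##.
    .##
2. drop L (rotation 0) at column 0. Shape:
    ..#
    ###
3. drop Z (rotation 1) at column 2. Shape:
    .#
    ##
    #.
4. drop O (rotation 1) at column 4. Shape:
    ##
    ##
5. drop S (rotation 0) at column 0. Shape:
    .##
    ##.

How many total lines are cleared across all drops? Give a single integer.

Answer: 1

Derivation:
Drop 1: Z rot2 at col 3 lands with bottom-row=0; cleared 0 line(s) (total 0); column heights now [0 0 0 2 2 1], max=2
Drop 2: L rot0 at col 0 lands with bottom-row=0; cleared 0 line(s) (total 0); column heights now [1 1 2 2 2 1], max=2
Drop 3: Z rot1 at col 2 lands with bottom-row=2; cleared 0 line(s) (total 0); column heights now [1 1 4 5 2 1], max=5
Drop 4: O rot1 at col 4 lands with bottom-row=2; cleared 0 line(s) (total 0); column heights now [1 1 4 5 4 4], max=5
Drop 5: S rot0 at col 0 lands with bottom-row=3; cleared 1 line(s) (total 1); column heights now [1 4 4 4 3 3], max=4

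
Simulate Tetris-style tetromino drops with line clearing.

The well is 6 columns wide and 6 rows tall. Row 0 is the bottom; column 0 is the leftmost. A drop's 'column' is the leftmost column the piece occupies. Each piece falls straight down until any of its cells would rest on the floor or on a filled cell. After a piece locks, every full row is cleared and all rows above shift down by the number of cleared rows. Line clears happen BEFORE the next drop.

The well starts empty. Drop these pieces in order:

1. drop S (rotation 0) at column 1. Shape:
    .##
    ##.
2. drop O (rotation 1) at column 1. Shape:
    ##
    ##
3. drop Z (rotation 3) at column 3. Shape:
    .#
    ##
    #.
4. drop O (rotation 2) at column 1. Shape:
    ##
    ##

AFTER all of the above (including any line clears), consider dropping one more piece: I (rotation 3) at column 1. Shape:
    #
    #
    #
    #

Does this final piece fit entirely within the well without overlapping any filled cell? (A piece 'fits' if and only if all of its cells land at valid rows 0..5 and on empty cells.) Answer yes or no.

Drop 1: S rot0 at col 1 lands with bottom-row=0; cleared 0 line(s) (total 0); column heights now [0 1 2 2 0 0], max=2
Drop 2: O rot1 at col 1 lands with bottom-row=2; cleared 0 line(s) (total 0); column heights now [0 4 4 2 0 0], max=4
Drop 3: Z rot3 at col 3 lands with bottom-row=2; cleared 0 line(s) (total 0); column heights now [0 4 4 4 5 0], max=5
Drop 4: O rot2 at col 1 lands with bottom-row=4; cleared 0 line(s) (total 0); column heights now [0 6 6 4 5 0], max=6
Test piece I rot3 at col 1 (width 1): heights before test = [0 6 6 4 5 0]; fits = False

Answer: no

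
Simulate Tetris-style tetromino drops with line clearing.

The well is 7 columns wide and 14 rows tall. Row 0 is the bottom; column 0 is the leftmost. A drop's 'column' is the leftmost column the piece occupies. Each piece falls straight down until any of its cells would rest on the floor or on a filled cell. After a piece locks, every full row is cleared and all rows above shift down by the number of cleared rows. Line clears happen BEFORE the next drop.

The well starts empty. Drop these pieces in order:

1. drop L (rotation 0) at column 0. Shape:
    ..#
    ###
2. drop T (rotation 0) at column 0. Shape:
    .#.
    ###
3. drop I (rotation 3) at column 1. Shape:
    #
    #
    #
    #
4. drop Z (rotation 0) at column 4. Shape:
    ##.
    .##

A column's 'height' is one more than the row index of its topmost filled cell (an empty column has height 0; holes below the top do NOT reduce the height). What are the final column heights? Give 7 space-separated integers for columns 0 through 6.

Answer: 3 8 3 0 2 2 1

Derivation:
Drop 1: L rot0 at col 0 lands with bottom-row=0; cleared 0 line(s) (total 0); column heights now [1 1 2 0 0 0 0], max=2
Drop 2: T rot0 at col 0 lands with bottom-row=2; cleared 0 line(s) (total 0); column heights now [3 4 3 0 0 0 0], max=4
Drop 3: I rot3 at col 1 lands with bottom-row=4; cleared 0 line(s) (total 0); column heights now [3 8 3 0 0 0 0], max=8
Drop 4: Z rot0 at col 4 lands with bottom-row=0; cleared 0 line(s) (total 0); column heights now [3 8 3 0 2 2 1], max=8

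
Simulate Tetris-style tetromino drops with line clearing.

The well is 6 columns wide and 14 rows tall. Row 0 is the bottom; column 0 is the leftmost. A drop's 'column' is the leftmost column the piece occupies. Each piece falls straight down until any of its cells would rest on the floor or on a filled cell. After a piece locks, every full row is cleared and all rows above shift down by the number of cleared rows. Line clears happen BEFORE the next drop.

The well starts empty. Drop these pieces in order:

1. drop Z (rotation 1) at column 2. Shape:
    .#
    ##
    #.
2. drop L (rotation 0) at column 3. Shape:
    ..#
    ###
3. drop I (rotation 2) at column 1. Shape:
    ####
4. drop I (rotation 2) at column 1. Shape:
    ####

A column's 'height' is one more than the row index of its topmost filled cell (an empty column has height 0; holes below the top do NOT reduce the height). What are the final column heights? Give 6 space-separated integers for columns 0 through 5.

Drop 1: Z rot1 at col 2 lands with bottom-row=0; cleared 0 line(s) (total 0); column heights now [0 0 2 3 0 0], max=3
Drop 2: L rot0 at col 3 lands with bottom-row=3; cleared 0 line(s) (total 0); column heights now [0 0 2 4 4 5], max=5
Drop 3: I rot2 at col 1 lands with bottom-row=4; cleared 0 line(s) (total 0); column heights now [0 5 5 5 5 5], max=5
Drop 4: I rot2 at col 1 lands with bottom-row=5; cleared 0 line(s) (total 0); column heights now [0 6 6 6 6 5], max=6

Answer: 0 6 6 6 6 5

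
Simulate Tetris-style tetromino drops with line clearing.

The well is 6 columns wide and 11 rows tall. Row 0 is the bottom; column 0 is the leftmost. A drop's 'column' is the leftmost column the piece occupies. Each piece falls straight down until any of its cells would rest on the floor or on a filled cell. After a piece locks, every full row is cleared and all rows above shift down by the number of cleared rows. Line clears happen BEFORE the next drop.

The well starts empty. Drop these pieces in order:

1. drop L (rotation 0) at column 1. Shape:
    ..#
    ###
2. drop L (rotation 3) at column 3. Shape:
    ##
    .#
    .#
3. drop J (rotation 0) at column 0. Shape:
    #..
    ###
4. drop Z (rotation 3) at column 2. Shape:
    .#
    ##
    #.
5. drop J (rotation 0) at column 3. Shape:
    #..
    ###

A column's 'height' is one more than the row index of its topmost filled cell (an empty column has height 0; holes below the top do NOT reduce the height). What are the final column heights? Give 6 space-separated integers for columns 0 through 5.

Drop 1: L rot0 at col 1 lands with bottom-row=0; cleared 0 line(s) (total 0); column heights now [0 1 1 2 0 0], max=2
Drop 2: L rot3 at col 3 lands with bottom-row=0; cleared 0 line(s) (total 0); column heights now [0 1 1 3 3 0], max=3
Drop 3: J rot0 at col 0 lands with bottom-row=1; cleared 0 line(s) (total 0); column heights now [3 2 2 3 3 0], max=3
Drop 4: Z rot3 at col 2 lands with bottom-row=2; cleared 0 line(s) (total 0); column heights now [3 2 4 5 3 0], max=5
Drop 5: J rot0 at col 3 lands with bottom-row=5; cleared 0 line(s) (total 0); column heights now [3 2 4 7 6 6], max=7

Answer: 3 2 4 7 6 6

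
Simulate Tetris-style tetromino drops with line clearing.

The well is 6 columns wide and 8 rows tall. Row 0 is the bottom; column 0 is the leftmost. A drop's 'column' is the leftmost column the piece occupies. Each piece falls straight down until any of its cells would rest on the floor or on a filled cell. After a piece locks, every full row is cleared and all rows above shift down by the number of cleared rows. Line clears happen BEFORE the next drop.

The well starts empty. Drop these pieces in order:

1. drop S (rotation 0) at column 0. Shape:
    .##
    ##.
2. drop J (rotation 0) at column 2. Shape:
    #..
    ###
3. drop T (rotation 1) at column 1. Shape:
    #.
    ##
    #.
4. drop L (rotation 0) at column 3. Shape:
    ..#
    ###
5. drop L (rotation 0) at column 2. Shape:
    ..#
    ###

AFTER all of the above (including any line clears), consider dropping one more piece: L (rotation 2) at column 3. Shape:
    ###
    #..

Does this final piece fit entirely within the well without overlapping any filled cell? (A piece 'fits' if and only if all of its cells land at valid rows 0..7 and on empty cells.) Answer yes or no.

Drop 1: S rot0 at col 0 lands with bottom-row=0; cleared 0 line(s) (total 0); column heights now [1 2 2 0 0 0], max=2
Drop 2: J rot0 at col 2 lands with bottom-row=2; cleared 0 line(s) (total 0); column heights now [1 2 4 3 3 0], max=4
Drop 3: T rot1 at col 1 lands with bottom-row=3; cleared 0 line(s) (total 0); column heights now [1 6 5 3 3 0], max=6
Drop 4: L rot0 at col 3 lands with bottom-row=3; cleared 0 line(s) (total 0); column heights now [1 6 5 4 4 5], max=6
Drop 5: L rot0 at col 2 lands with bottom-row=5; cleared 0 line(s) (total 0); column heights now [1 6 6 6 7 5], max=7
Test piece L rot2 at col 3 (width 3): heights before test = [1 6 6 6 7 5]; fits = True

Answer: yes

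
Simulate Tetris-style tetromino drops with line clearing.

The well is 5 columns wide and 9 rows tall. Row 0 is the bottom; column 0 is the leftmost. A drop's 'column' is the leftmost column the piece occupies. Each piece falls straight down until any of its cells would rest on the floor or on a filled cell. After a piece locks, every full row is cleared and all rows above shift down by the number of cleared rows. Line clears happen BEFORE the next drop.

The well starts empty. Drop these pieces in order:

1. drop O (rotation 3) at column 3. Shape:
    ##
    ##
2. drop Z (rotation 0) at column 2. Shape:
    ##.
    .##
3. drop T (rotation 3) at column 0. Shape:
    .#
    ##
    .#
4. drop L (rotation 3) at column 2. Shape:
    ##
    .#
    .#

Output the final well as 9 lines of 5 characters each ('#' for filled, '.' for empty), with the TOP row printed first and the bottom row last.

Answer: .....
.....
..##.
...#.
...#.
..##.
.#.##
##.##
.#.##

Derivation:
Drop 1: O rot3 at col 3 lands with bottom-row=0; cleared 0 line(s) (total 0); column heights now [0 0 0 2 2], max=2
Drop 2: Z rot0 at col 2 lands with bottom-row=2; cleared 0 line(s) (total 0); column heights now [0 0 4 4 3], max=4
Drop 3: T rot3 at col 0 lands with bottom-row=0; cleared 0 line(s) (total 0); column heights now [2 3 4 4 3], max=4
Drop 4: L rot3 at col 2 lands with bottom-row=4; cleared 0 line(s) (total 0); column heights now [2 3 7 7 3], max=7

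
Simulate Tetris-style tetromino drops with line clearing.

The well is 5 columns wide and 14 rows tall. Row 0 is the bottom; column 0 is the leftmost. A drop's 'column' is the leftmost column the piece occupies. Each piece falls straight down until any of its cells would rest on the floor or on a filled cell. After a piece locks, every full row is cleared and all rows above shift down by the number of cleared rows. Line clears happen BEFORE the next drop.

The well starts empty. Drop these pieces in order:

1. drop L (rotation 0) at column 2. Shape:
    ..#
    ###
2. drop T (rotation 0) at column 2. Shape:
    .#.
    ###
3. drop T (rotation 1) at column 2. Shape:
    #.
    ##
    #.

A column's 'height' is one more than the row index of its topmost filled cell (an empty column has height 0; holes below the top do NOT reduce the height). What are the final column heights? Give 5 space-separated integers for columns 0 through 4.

Drop 1: L rot0 at col 2 lands with bottom-row=0; cleared 0 line(s) (total 0); column heights now [0 0 1 1 2], max=2
Drop 2: T rot0 at col 2 lands with bottom-row=2; cleared 0 line(s) (total 0); column heights now [0 0 3 4 3], max=4
Drop 3: T rot1 at col 2 lands with bottom-row=3; cleared 0 line(s) (total 0); column heights now [0 0 6 5 3], max=6

Answer: 0 0 6 5 3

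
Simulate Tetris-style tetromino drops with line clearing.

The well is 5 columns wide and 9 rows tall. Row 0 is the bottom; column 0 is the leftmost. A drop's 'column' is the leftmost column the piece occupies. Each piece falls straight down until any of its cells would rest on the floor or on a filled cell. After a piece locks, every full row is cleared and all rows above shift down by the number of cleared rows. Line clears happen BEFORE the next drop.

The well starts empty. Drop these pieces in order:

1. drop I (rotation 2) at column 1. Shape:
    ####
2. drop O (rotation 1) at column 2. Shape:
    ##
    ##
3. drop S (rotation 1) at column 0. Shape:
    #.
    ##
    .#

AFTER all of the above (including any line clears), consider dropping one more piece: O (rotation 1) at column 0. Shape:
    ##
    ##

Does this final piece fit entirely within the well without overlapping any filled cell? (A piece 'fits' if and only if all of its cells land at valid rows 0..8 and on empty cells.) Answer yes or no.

Answer: yes

Derivation:
Drop 1: I rot2 at col 1 lands with bottom-row=0; cleared 0 line(s) (total 0); column heights now [0 1 1 1 1], max=1
Drop 2: O rot1 at col 2 lands with bottom-row=1; cleared 0 line(s) (total 0); column heights now [0 1 3 3 1], max=3
Drop 3: S rot1 at col 0 lands with bottom-row=1; cleared 0 line(s) (total 0); column heights now [4 3 3 3 1], max=4
Test piece O rot1 at col 0 (width 2): heights before test = [4 3 3 3 1]; fits = True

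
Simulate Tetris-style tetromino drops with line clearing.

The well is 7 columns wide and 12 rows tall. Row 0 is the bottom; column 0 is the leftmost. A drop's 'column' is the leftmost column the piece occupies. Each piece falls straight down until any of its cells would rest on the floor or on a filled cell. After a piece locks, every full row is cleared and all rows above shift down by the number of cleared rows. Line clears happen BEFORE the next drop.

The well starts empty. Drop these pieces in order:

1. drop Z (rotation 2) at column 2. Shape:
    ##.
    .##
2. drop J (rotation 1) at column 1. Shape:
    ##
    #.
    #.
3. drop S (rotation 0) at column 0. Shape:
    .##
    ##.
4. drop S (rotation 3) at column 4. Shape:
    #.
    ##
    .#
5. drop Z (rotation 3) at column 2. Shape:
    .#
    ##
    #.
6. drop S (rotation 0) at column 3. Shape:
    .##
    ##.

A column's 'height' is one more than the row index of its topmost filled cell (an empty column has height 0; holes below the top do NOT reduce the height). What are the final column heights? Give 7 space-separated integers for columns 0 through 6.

Drop 1: Z rot2 at col 2 lands with bottom-row=0; cleared 0 line(s) (total 0); column heights now [0 0 2 2 1 0 0], max=2
Drop 2: J rot1 at col 1 lands with bottom-row=0; cleared 0 line(s) (total 0); column heights now [0 3 3 2 1 0 0], max=3
Drop 3: S rot0 at col 0 lands with bottom-row=3; cleared 0 line(s) (total 0); column heights now [4 5 5 2 1 0 0], max=5
Drop 4: S rot3 at col 4 lands with bottom-row=0; cleared 0 line(s) (total 0); column heights now [4 5 5 2 3 2 0], max=5
Drop 5: Z rot3 at col 2 lands with bottom-row=5; cleared 0 line(s) (total 0); column heights now [4 5 7 8 3 2 0], max=8
Drop 6: S rot0 at col 3 lands with bottom-row=8; cleared 0 line(s) (total 0); column heights now [4 5 7 9 10 10 0], max=10

Answer: 4 5 7 9 10 10 0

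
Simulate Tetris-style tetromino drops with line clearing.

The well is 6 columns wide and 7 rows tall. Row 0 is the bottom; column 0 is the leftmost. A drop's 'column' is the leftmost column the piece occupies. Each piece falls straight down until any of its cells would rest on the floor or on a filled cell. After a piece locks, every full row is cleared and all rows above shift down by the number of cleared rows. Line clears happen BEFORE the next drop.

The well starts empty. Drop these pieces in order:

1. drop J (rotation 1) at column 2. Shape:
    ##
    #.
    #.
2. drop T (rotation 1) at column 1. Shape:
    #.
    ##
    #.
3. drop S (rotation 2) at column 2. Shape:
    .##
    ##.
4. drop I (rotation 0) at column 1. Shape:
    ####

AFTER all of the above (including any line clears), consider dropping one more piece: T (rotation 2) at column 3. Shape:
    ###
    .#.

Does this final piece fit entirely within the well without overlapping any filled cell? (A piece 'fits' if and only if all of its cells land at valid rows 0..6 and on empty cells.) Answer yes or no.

Drop 1: J rot1 at col 2 lands with bottom-row=0; cleared 0 line(s) (total 0); column heights now [0 0 3 3 0 0], max=3
Drop 2: T rot1 at col 1 lands with bottom-row=2; cleared 0 line(s) (total 0); column heights now [0 5 4 3 0 0], max=5
Drop 3: S rot2 at col 2 lands with bottom-row=4; cleared 0 line(s) (total 0); column heights now [0 5 5 6 6 0], max=6
Drop 4: I rot0 at col 1 lands with bottom-row=6; cleared 0 line(s) (total 0); column heights now [0 7 7 7 7 0], max=7
Test piece T rot2 at col 3 (width 3): heights before test = [0 7 7 7 7 0]; fits = False

Answer: no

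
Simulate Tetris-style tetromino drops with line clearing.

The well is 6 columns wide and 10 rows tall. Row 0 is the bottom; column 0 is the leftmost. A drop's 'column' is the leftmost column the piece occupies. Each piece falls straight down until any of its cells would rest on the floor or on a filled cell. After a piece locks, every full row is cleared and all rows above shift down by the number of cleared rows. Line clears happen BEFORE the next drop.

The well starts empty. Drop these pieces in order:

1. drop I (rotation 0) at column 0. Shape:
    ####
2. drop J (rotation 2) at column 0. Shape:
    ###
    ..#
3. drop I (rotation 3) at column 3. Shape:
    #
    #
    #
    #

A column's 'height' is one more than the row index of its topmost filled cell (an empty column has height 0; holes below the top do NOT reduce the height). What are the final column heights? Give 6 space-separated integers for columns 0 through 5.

Drop 1: I rot0 at col 0 lands with bottom-row=0; cleared 0 line(s) (total 0); column heights now [1 1 1 1 0 0], max=1
Drop 2: J rot2 at col 0 lands with bottom-row=1; cleared 0 line(s) (total 0); column heights now [3 3 3 1 0 0], max=3
Drop 3: I rot3 at col 3 lands with bottom-row=1; cleared 0 line(s) (total 0); column heights now [3 3 3 5 0 0], max=5

Answer: 3 3 3 5 0 0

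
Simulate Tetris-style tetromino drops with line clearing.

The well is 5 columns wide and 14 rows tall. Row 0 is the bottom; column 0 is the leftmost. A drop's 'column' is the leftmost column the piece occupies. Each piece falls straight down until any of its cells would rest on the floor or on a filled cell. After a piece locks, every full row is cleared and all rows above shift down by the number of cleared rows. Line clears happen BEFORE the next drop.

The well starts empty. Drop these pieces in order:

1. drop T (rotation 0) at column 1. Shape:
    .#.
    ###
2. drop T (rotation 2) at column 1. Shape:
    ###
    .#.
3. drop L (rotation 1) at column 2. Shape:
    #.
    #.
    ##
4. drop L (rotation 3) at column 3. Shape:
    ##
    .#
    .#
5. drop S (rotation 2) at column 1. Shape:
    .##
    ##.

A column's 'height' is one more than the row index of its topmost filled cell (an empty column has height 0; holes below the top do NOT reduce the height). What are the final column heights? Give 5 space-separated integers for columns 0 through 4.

Drop 1: T rot0 at col 1 lands with bottom-row=0; cleared 0 line(s) (total 0); column heights now [0 1 2 1 0], max=2
Drop 2: T rot2 at col 1 lands with bottom-row=2; cleared 0 line(s) (total 0); column heights now [0 4 4 4 0], max=4
Drop 3: L rot1 at col 2 lands with bottom-row=4; cleared 0 line(s) (total 0); column heights now [0 4 7 5 0], max=7
Drop 4: L rot3 at col 3 lands with bottom-row=3; cleared 0 line(s) (total 0); column heights now [0 4 7 6 6], max=7
Drop 5: S rot2 at col 1 lands with bottom-row=7; cleared 0 line(s) (total 0); column heights now [0 8 9 9 6], max=9

Answer: 0 8 9 9 6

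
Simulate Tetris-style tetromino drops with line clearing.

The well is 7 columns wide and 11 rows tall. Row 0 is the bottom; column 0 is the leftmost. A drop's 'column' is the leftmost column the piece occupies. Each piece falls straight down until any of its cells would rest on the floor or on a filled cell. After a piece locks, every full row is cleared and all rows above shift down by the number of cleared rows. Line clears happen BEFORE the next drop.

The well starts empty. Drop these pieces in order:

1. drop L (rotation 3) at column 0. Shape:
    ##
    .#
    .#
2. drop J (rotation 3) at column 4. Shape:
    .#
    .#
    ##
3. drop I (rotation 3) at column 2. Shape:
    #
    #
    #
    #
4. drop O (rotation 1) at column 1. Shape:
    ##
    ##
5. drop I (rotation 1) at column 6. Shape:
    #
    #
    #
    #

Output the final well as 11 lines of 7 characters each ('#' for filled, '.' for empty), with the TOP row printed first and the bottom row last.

Drop 1: L rot3 at col 0 lands with bottom-row=0; cleared 0 line(s) (total 0); column heights now [3 3 0 0 0 0 0], max=3
Drop 2: J rot3 at col 4 lands with bottom-row=0; cleared 0 line(s) (total 0); column heights now [3 3 0 0 1 3 0], max=3
Drop 3: I rot3 at col 2 lands with bottom-row=0; cleared 0 line(s) (total 0); column heights now [3 3 4 0 1 3 0], max=4
Drop 4: O rot1 at col 1 lands with bottom-row=4; cleared 0 line(s) (total 0); column heights now [3 6 6 0 1 3 0], max=6
Drop 5: I rot1 at col 6 lands with bottom-row=0; cleared 0 line(s) (total 0); column heights now [3 6 6 0 1 3 4], max=6

Answer: .......
.......
.......
.......
.......
.##....
.##....
..#...#
###..##
.##..##
.##.###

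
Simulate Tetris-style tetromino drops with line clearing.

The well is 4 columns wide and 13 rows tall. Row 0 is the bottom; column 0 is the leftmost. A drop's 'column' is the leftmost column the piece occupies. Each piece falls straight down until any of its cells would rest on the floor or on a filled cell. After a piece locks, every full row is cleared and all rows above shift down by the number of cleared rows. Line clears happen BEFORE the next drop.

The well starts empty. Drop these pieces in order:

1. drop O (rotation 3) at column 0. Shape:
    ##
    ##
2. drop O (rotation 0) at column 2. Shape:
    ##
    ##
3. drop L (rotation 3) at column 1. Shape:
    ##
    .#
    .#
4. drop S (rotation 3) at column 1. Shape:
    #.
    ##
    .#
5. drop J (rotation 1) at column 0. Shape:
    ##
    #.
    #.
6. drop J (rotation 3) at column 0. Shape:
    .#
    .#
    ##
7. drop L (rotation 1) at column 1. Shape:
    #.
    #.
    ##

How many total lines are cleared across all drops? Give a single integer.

Answer: 2

Derivation:
Drop 1: O rot3 at col 0 lands with bottom-row=0; cleared 0 line(s) (total 0); column heights now [2 2 0 0], max=2
Drop 2: O rot0 at col 2 lands with bottom-row=0; cleared 2 line(s) (total 2); column heights now [0 0 0 0], max=0
Drop 3: L rot3 at col 1 lands with bottom-row=0; cleared 0 line(s) (total 2); column heights now [0 3 3 0], max=3
Drop 4: S rot3 at col 1 lands with bottom-row=3; cleared 0 line(s) (total 2); column heights now [0 6 5 0], max=6
Drop 5: J rot1 at col 0 lands with bottom-row=4; cleared 0 line(s) (total 2); column heights now [7 7 5 0], max=7
Drop 6: J rot3 at col 0 lands with bottom-row=7; cleared 0 line(s) (total 2); column heights now [8 10 5 0], max=10
Drop 7: L rot1 at col 1 lands with bottom-row=10; cleared 0 line(s) (total 2); column heights now [8 13 11 0], max=13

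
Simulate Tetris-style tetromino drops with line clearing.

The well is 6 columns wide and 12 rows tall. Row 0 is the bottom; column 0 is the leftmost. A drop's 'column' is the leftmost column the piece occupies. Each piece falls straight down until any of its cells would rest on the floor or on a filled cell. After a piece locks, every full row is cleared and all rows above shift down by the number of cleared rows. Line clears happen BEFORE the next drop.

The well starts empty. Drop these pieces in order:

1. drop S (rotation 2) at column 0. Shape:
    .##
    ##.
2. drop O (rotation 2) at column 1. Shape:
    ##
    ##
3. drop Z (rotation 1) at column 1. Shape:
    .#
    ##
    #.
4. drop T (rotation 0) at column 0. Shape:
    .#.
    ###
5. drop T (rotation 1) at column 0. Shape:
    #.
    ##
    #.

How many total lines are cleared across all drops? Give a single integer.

Answer: 0

Derivation:
Drop 1: S rot2 at col 0 lands with bottom-row=0; cleared 0 line(s) (total 0); column heights now [1 2 2 0 0 0], max=2
Drop 2: O rot2 at col 1 lands with bottom-row=2; cleared 0 line(s) (total 0); column heights now [1 4 4 0 0 0], max=4
Drop 3: Z rot1 at col 1 lands with bottom-row=4; cleared 0 line(s) (total 0); column heights now [1 6 7 0 0 0], max=7
Drop 4: T rot0 at col 0 lands with bottom-row=7; cleared 0 line(s) (total 0); column heights now [8 9 8 0 0 0], max=9
Drop 5: T rot1 at col 0 lands with bottom-row=8; cleared 0 line(s) (total 0); column heights now [11 10 8 0 0 0], max=11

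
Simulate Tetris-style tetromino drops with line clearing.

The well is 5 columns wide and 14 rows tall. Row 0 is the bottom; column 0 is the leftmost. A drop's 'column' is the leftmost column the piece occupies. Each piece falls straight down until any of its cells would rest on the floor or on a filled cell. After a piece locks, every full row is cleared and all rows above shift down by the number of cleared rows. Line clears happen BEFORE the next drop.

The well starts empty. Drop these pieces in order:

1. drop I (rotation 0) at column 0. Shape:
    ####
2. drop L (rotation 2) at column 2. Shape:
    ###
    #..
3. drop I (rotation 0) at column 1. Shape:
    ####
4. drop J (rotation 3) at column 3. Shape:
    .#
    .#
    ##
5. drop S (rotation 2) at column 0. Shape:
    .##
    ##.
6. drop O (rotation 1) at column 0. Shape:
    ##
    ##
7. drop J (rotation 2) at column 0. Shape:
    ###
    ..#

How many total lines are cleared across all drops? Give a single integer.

Answer: 0

Derivation:
Drop 1: I rot0 at col 0 lands with bottom-row=0; cleared 0 line(s) (total 0); column heights now [1 1 1 1 0], max=1
Drop 2: L rot2 at col 2 lands with bottom-row=1; cleared 0 line(s) (total 0); column heights now [1 1 3 3 3], max=3
Drop 3: I rot0 at col 1 lands with bottom-row=3; cleared 0 line(s) (total 0); column heights now [1 4 4 4 4], max=4
Drop 4: J rot3 at col 3 lands with bottom-row=4; cleared 0 line(s) (total 0); column heights now [1 4 4 5 7], max=7
Drop 5: S rot2 at col 0 lands with bottom-row=4; cleared 0 line(s) (total 0); column heights now [5 6 6 5 7], max=7
Drop 6: O rot1 at col 0 lands with bottom-row=6; cleared 0 line(s) (total 0); column heights now [8 8 6 5 7], max=8
Drop 7: J rot2 at col 0 lands with bottom-row=7; cleared 0 line(s) (total 0); column heights now [9 9 9 5 7], max=9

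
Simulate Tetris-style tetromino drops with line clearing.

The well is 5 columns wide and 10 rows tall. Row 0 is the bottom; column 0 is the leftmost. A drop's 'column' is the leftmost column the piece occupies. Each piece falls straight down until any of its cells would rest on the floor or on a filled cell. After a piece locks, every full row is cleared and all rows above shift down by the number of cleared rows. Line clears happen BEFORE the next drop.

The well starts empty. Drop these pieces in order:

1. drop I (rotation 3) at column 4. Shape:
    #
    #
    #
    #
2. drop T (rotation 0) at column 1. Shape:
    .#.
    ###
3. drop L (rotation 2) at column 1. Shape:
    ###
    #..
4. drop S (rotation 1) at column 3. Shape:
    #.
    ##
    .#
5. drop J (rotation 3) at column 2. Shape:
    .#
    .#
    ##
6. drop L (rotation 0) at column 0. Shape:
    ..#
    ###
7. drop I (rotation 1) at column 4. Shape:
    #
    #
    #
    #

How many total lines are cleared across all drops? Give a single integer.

Answer: 1

Derivation:
Drop 1: I rot3 at col 4 lands with bottom-row=0; cleared 0 line(s) (total 0); column heights now [0 0 0 0 4], max=4
Drop 2: T rot0 at col 1 lands with bottom-row=0; cleared 0 line(s) (total 0); column heights now [0 1 2 1 4], max=4
Drop 3: L rot2 at col 1 lands with bottom-row=1; cleared 0 line(s) (total 0); column heights now [0 3 3 3 4], max=4
Drop 4: S rot1 at col 3 lands with bottom-row=4; cleared 0 line(s) (total 0); column heights now [0 3 3 7 6], max=7
Drop 5: J rot3 at col 2 lands with bottom-row=7; cleared 0 line(s) (total 0); column heights now [0 3 8 10 6], max=10
Drop 6: L rot0 at col 0 lands with bottom-row=8; cleared 0 line(s) (total 0); column heights now [9 9 10 10 6], max=10
Drop 7: I rot1 at col 4 lands with bottom-row=6; cleared 1 line(s) (total 1); column heights now [0 3 9 9 9], max=9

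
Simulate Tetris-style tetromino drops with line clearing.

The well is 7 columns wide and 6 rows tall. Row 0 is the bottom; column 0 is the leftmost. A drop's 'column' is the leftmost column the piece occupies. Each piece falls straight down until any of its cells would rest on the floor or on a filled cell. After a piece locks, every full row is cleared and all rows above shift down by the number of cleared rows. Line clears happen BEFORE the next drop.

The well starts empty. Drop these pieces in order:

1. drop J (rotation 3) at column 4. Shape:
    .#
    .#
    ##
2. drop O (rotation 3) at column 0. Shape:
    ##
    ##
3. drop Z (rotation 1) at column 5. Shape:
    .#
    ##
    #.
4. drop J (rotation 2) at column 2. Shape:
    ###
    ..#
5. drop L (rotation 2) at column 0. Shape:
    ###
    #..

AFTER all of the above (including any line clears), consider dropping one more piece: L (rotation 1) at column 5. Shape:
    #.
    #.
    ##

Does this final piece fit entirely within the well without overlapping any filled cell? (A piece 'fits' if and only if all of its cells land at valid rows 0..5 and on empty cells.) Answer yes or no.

Drop 1: J rot3 at col 4 lands with bottom-row=0; cleared 0 line(s) (total 0); column heights now [0 0 0 0 1 3 0], max=3
Drop 2: O rot3 at col 0 lands with bottom-row=0; cleared 0 line(s) (total 0); column heights now [2 2 0 0 1 3 0], max=3
Drop 3: Z rot1 at col 5 lands with bottom-row=3; cleared 0 line(s) (total 0); column heights now [2 2 0 0 1 5 6], max=6
Drop 4: J rot2 at col 2 lands with bottom-row=1; cleared 0 line(s) (total 0); column heights now [2 2 3 3 3 5 6], max=6
Drop 5: L rot2 at col 0 lands with bottom-row=2; cleared 0 line(s) (total 0); column heights now [4 4 4 3 3 5 6], max=6
Test piece L rot1 at col 5 (width 2): heights before test = [4 4 4 3 3 5 6]; fits = False

Answer: no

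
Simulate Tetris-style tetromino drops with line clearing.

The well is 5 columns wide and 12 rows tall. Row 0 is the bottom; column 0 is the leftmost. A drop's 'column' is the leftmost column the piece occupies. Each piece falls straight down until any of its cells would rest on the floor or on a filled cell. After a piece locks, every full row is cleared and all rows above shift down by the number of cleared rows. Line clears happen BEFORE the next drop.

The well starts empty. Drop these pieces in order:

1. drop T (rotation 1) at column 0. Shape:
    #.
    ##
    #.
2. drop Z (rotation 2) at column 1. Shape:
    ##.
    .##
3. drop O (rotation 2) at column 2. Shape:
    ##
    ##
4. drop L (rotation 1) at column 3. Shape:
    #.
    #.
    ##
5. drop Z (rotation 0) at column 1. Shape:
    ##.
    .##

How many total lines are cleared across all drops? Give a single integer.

Answer: 0

Derivation:
Drop 1: T rot1 at col 0 lands with bottom-row=0; cleared 0 line(s) (total 0); column heights now [3 2 0 0 0], max=3
Drop 2: Z rot2 at col 1 lands with bottom-row=1; cleared 0 line(s) (total 0); column heights now [3 3 3 2 0], max=3
Drop 3: O rot2 at col 2 lands with bottom-row=3; cleared 0 line(s) (total 0); column heights now [3 3 5 5 0], max=5
Drop 4: L rot1 at col 3 lands with bottom-row=5; cleared 0 line(s) (total 0); column heights now [3 3 5 8 6], max=8
Drop 5: Z rot0 at col 1 lands with bottom-row=8; cleared 0 line(s) (total 0); column heights now [3 10 10 9 6], max=10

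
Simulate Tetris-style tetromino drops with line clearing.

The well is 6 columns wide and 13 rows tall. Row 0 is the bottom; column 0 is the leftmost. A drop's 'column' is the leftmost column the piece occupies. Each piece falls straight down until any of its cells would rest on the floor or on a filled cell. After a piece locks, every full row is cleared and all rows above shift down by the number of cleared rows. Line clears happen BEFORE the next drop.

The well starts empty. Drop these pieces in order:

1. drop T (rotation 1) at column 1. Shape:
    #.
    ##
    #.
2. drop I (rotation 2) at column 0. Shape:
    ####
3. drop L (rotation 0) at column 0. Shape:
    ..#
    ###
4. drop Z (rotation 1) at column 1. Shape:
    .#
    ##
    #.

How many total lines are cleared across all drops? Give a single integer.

Answer: 0

Derivation:
Drop 1: T rot1 at col 1 lands with bottom-row=0; cleared 0 line(s) (total 0); column heights now [0 3 2 0 0 0], max=3
Drop 2: I rot2 at col 0 lands with bottom-row=3; cleared 0 line(s) (total 0); column heights now [4 4 4 4 0 0], max=4
Drop 3: L rot0 at col 0 lands with bottom-row=4; cleared 0 line(s) (total 0); column heights now [5 5 6 4 0 0], max=6
Drop 4: Z rot1 at col 1 lands with bottom-row=5; cleared 0 line(s) (total 0); column heights now [5 7 8 4 0 0], max=8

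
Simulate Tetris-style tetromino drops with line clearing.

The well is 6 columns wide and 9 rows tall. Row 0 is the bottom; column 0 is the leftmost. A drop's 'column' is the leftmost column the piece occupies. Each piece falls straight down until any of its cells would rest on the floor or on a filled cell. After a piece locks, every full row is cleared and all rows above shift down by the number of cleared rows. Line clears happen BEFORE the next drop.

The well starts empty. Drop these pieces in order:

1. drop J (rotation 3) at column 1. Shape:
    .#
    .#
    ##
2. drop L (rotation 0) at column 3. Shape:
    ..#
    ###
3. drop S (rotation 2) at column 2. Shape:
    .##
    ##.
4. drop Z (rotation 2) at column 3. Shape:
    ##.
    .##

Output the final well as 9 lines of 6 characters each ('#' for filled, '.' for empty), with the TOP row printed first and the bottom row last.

Answer: ......
......
...##.
....##
...##.
..##..
..#...
..#..#
.#####

Derivation:
Drop 1: J rot3 at col 1 lands with bottom-row=0; cleared 0 line(s) (total 0); column heights now [0 1 3 0 0 0], max=3
Drop 2: L rot0 at col 3 lands with bottom-row=0; cleared 0 line(s) (total 0); column heights now [0 1 3 1 1 2], max=3
Drop 3: S rot2 at col 2 lands with bottom-row=3; cleared 0 line(s) (total 0); column heights now [0 1 4 5 5 2], max=5
Drop 4: Z rot2 at col 3 lands with bottom-row=5; cleared 0 line(s) (total 0); column heights now [0 1 4 7 7 6], max=7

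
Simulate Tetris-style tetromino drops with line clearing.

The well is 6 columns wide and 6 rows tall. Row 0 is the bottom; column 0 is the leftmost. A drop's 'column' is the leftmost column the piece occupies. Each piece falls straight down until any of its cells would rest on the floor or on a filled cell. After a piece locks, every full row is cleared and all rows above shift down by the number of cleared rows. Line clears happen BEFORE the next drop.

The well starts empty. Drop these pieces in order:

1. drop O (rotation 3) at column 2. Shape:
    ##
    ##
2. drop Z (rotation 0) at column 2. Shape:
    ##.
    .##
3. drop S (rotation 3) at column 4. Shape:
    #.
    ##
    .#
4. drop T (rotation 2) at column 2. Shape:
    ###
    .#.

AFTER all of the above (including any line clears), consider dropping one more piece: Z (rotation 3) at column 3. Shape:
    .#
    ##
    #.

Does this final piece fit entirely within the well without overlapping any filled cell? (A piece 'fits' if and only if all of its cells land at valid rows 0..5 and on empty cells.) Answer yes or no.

Drop 1: O rot3 at col 2 lands with bottom-row=0; cleared 0 line(s) (total 0); column heights now [0 0 2 2 0 0], max=2
Drop 2: Z rot0 at col 2 lands with bottom-row=2; cleared 0 line(s) (total 0); column heights now [0 0 4 4 3 0], max=4
Drop 3: S rot3 at col 4 lands with bottom-row=2; cleared 0 line(s) (total 0); column heights now [0 0 4 4 5 4], max=5
Drop 4: T rot2 at col 2 lands with bottom-row=4; cleared 0 line(s) (total 0); column heights now [0 0 6 6 6 4], max=6
Test piece Z rot3 at col 3 (width 2): heights before test = [0 0 6 6 6 4]; fits = False

Answer: no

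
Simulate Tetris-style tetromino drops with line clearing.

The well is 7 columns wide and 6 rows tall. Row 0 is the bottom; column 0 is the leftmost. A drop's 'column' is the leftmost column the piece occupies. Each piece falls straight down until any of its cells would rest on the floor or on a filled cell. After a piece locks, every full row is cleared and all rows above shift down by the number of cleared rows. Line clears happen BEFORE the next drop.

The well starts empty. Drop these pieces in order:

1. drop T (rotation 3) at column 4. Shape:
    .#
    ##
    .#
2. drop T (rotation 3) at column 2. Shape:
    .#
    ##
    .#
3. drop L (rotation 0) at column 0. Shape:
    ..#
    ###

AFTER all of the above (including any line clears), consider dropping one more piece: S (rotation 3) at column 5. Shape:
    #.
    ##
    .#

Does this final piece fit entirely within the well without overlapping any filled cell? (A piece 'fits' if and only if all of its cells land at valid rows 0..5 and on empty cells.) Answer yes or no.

Drop 1: T rot3 at col 4 lands with bottom-row=0; cleared 0 line(s) (total 0); column heights now [0 0 0 0 2 3 0], max=3
Drop 2: T rot3 at col 2 lands with bottom-row=0; cleared 0 line(s) (total 0); column heights now [0 0 2 3 2 3 0], max=3
Drop 3: L rot0 at col 0 lands with bottom-row=2; cleared 0 line(s) (total 0); column heights now [3 3 4 3 2 3 0], max=4
Test piece S rot3 at col 5 (width 2): heights before test = [3 3 4 3 2 3 0]; fits = True

Answer: yes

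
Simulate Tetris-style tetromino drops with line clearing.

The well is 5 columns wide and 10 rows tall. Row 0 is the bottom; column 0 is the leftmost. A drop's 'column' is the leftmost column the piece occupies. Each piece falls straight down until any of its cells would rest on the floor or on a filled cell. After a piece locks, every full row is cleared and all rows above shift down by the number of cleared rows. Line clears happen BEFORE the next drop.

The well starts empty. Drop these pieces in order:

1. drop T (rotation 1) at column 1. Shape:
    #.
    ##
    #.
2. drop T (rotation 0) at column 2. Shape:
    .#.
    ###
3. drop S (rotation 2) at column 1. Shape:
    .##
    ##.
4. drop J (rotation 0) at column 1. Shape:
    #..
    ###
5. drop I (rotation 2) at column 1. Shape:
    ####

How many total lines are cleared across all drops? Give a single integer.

Answer: 0

Derivation:
Drop 1: T rot1 at col 1 lands with bottom-row=0; cleared 0 line(s) (total 0); column heights now [0 3 2 0 0], max=3
Drop 2: T rot0 at col 2 lands with bottom-row=2; cleared 0 line(s) (total 0); column heights now [0 3 3 4 3], max=4
Drop 3: S rot2 at col 1 lands with bottom-row=3; cleared 0 line(s) (total 0); column heights now [0 4 5 5 3], max=5
Drop 4: J rot0 at col 1 lands with bottom-row=5; cleared 0 line(s) (total 0); column heights now [0 7 6 6 3], max=7
Drop 5: I rot2 at col 1 lands with bottom-row=7; cleared 0 line(s) (total 0); column heights now [0 8 8 8 8], max=8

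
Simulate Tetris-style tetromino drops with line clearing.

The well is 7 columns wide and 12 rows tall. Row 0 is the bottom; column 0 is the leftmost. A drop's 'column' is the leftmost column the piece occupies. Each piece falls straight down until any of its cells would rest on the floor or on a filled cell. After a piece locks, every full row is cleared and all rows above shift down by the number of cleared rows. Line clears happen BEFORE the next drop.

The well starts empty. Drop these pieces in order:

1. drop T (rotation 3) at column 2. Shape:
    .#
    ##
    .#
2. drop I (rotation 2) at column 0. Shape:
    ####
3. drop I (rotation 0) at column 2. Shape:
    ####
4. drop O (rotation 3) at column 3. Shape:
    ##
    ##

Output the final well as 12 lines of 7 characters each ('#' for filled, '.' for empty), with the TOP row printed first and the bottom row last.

Answer: .......
.......
.......
.......
.......
...##..
...##..
..####.
####...
...#...
..##...
...#...

Derivation:
Drop 1: T rot3 at col 2 lands with bottom-row=0; cleared 0 line(s) (total 0); column heights now [0 0 2 3 0 0 0], max=3
Drop 2: I rot2 at col 0 lands with bottom-row=3; cleared 0 line(s) (total 0); column heights now [4 4 4 4 0 0 0], max=4
Drop 3: I rot0 at col 2 lands with bottom-row=4; cleared 0 line(s) (total 0); column heights now [4 4 5 5 5 5 0], max=5
Drop 4: O rot3 at col 3 lands with bottom-row=5; cleared 0 line(s) (total 0); column heights now [4 4 5 7 7 5 0], max=7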